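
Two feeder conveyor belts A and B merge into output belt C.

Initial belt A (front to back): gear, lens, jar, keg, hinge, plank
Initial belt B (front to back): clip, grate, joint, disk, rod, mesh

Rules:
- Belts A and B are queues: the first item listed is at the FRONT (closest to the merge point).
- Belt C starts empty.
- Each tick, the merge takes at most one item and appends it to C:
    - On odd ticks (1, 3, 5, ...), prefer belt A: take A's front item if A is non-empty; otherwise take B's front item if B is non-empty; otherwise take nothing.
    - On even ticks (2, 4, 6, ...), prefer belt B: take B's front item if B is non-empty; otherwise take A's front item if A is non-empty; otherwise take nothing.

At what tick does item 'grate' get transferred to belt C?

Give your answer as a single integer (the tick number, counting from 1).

Answer: 4

Derivation:
Tick 1: prefer A, take gear from A; A=[lens,jar,keg,hinge,plank] B=[clip,grate,joint,disk,rod,mesh] C=[gear]
Tick 2: prefer B, take clip from B; A=[lens,jar,keg,hinge,plank] B=[grate,joint,disk,rod,mesh] C=[gear,clip]
Tick 3: prefer A, take lens from A; A=[jar,keg,hinge,plank] B=[grate,joint,disk,rod,mesh] C=[gear,clip,lens]
Tick 4: prefer B, take grate from B; A=[jar,keg,hinge,plank] B=[joint,disk,rod,mesh] C=[gear,clip,lens,grate]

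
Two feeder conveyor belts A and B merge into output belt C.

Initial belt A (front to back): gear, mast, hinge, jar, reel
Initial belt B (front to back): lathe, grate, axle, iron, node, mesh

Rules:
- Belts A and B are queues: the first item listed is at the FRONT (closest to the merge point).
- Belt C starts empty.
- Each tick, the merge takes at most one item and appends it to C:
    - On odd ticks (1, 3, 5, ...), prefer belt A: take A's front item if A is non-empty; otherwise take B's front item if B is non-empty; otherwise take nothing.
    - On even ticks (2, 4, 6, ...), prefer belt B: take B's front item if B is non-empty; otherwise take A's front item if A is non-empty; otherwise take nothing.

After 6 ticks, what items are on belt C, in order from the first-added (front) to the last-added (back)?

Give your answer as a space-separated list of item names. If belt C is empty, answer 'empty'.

Tick 1: prefer A, take gear from A; A=[mast,hinge,jar,reel] B=[lathe,grate,axle,iron,node,mesh] C=[gear]
Tick 2: prefer B, take lathe from B; A=[mast,hinge,jar,reel] B=[grate,axle,iron,node,mesh] C=[gear,lathe]
Tick 3: prefer A, take mast from A; A=[hinge,jar,reel] B=[grate,axle,iron,node,mesh] C=[gear,lathe,mast]
Tick 4: prefer B, take grate from B; A=[hinge,jar,reel] B=[axle,iron,node,mesh] C=[gear,lathe,mast,grate]
Tick 5: prefer A, take hinge from A; A=[jar,reel] B=[axle,iron,node,mesh] C=[gear,lathe,mast,grate,hinge]
Tick 6: prefer B, take axle from B; A=[jar,reel] B=[iron,node,mesh] C=[gear,lathe,mast,grate,hinge,axle]

Answer: gear lathe mast grate hinge axle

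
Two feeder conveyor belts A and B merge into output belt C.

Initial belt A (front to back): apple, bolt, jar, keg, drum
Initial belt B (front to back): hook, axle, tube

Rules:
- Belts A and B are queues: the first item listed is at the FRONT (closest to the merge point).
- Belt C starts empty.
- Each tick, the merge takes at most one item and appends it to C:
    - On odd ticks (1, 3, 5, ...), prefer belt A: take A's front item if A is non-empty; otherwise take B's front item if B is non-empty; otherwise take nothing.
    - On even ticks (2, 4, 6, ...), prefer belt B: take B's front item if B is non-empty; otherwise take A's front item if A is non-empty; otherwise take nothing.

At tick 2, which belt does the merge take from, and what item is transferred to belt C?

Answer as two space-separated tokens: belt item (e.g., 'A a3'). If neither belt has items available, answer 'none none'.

Answer: B hook

Derivation:
Tick 1: prefer A, take apple from A; A=[bolt,jar,keg,drum] B=[hook,axle,tube] C=[apple]
Tick 2: prefer B, take hook from B; A=[bolt,jar,keg,drum] B=[axle,tube] C=[apple,hook]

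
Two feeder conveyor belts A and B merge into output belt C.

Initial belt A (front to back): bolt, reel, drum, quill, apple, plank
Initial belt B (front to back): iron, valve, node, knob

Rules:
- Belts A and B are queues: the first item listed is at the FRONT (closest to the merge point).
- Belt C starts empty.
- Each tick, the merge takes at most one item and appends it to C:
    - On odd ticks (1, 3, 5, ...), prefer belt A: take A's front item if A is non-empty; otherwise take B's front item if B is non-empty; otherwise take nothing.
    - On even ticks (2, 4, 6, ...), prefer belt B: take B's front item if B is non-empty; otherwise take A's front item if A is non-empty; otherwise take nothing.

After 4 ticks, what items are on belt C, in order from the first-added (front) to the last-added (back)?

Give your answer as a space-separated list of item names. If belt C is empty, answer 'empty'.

Answer: bolt iron reel valve

Derivation:
Tick 1: prefer A, take bolt from A; A=[reel,drum,quill,apple,plank] B=[iron,valve,node,knob] C=[bolt]
Tick 2: prefer B, take iron from B; A=[reel,drum,quill,apple,plank] B=[valve,node,knob] C=[bolt,iron]
Tick 3: prefer A, take reel from A; A=[drum,quill,apple,plank] B=[valve,node,knob] C=[bolt,iron,reel]
Tick 4: prefer B, take valve from B; A=[drum,quill,apple,plank] B=[node,knob] C=[bolt,iron,reel,valve]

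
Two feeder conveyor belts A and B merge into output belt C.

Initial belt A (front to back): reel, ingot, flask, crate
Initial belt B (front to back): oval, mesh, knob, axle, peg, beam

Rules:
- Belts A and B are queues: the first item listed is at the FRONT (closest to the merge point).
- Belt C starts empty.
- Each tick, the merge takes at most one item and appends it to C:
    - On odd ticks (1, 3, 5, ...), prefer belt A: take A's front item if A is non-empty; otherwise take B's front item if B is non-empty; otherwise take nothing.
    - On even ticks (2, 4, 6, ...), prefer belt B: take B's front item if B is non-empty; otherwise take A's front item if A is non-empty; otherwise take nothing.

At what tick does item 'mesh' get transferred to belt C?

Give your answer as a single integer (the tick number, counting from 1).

Answer: 4

Derivation:
Tick 1: prefer A, take reel from A; A=[ingot,flask,crate] B=[oval,mesh,knob,axle,peg,beam] C=[reel]
Tick 2: prefer B, take oval from B; A=[ingot,flask,crate] B=[mesh,knob,axle,peg,beam] C=[reel,oval]
Tick 3: prefer A, take ingot from A; A=[flask,crate] B=[mesh,knob,axle,peg,beam] C=[reel,oval,ingot]
Tick 4: prefer B, take mesh from B; A=[flask,crate] B=[knob,axle,peg,beam] C=[reel,oval,ingot,mesh]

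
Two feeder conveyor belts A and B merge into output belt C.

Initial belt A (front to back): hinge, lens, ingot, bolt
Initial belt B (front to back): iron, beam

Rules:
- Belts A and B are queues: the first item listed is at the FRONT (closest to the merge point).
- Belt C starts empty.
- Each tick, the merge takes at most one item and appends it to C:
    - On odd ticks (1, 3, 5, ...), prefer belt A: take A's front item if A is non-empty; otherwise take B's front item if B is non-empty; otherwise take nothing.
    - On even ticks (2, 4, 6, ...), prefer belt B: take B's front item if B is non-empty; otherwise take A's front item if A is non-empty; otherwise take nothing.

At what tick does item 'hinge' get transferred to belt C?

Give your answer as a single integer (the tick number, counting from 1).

Answer: 1

Derivation:
Tick 1: prefer A, take hinge from A; A=[lens,ingot,bolt] B=[iron,beam] C=[hinge]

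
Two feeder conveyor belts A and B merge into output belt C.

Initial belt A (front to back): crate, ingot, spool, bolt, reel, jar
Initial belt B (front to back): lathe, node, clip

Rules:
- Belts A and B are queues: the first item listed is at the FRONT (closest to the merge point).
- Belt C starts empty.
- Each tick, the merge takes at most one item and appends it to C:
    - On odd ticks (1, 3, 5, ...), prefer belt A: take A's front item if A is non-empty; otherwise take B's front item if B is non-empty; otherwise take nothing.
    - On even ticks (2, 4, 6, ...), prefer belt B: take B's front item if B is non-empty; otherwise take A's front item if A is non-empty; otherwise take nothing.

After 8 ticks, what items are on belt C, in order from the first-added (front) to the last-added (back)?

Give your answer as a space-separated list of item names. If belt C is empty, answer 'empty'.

Tick 1: prefer A, take crate from A; A=[ingot,spool,bolt,reel,jar] B=[lathe,node,clip] C=[crate]
Tick 2: prefer B, take lathe from B; A=[ingot,spool,bolt,reel,jar] B=[node,clip] C=[crate,lathe]
Tick 3: prefer A, take ingot from A; A=[spool,bolt,reel,jar] B=[node,clip] C=[crate,lathe,ingot]
Tick 4: prefer B, take node from B; A=[spool,bolt,reel,jar] B=[clip] C=[crate,lathe,ingot,node]
Tick 5: prefer A, take spool from A; A=[bolt,reel,jar] B=[clip] C=[crate,lathe,ingot,node,spool]
Tick 6: prefer B, take clip from B; A=[bolt,reel,jar] B=[-] C=[crate,lathe,ingot,node,spool,clip]
Tick 7: prefer A, take bolt from A; A=[reel,jar] B=[-] C=[crate,lathe,ingot,node,spool,clip,bolt]
Tick 8: prefer B, take reel from A; A=[jar] B=[-] C=[crate,lathe,ingot,node,spool,clip,bolt,reel]

Answer: crate lathe ingot node spool clip bolt reel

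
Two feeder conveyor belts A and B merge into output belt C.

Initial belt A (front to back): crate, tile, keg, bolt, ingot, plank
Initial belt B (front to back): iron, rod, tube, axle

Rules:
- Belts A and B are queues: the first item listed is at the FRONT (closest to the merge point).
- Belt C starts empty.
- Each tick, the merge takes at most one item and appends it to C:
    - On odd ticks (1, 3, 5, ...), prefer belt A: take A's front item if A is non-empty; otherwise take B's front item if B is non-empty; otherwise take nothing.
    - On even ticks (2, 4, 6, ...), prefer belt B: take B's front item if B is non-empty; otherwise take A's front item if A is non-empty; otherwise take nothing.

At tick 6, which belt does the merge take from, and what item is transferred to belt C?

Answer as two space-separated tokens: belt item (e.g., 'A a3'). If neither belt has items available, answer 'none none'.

Tick 1: prefer A, take crate from A; A=[tile,keg,bolt,ingot,plank] B=[iron,rod,tube,axle] C=[crate]
Tick 2: prefer B, take iron from B; A=[tile,keg,bolt,ingot,plank] B=[rod,tube,axle] C=[crate,iron]
Tick 3: prefer A, take tile from A; A=[keg,bolt,ingot,plank] B=[rod,tube,axle] C=[crate,iron,tile]
Tick 4: prefer B, take rod from B; A=[keg,bolt,ingot,plank] B=[tube,axle] C=[crate,iron,tile,rod]
Tick 5: prefer A, take keg from A; A=[bolt,ingot,plank] B=[tube,axle] C=[crate,iron,tile,rod,keg]
Tick 6: prefer B, take tube from B; A=[bolt,ingot,plank] B=[axle] C=[crate,iron,tile,rod,keg,tube]

Answer: B tube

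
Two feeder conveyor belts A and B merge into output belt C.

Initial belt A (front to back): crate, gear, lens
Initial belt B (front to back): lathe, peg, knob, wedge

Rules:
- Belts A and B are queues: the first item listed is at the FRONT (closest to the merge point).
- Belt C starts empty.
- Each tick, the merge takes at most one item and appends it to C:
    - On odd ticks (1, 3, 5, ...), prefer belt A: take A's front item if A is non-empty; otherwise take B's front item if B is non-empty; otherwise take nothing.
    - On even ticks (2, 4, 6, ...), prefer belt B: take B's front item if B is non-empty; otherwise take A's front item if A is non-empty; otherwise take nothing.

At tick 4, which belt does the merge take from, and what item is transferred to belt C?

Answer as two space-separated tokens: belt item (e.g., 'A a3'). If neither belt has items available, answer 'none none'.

Tick 1: prefer A, take crate from A; A=[gear,lens] B=[lathe,peg,knob,wedge] C=[crate]
Tick 2: prefer B, take lathe from B; A=[gear,lens] B=[peg,knob,wedge] C=[crate,lathe]
Tick 3: prefer A, take gear from A; A=[lens] B=[peg,knob,wedge] C=[crate,lathe,gear]
Tick 4: prefer B, take peg from B; A=[lens] B=[knob,wedge] C=[crate,lathe,gear,peg]

Answer: B peg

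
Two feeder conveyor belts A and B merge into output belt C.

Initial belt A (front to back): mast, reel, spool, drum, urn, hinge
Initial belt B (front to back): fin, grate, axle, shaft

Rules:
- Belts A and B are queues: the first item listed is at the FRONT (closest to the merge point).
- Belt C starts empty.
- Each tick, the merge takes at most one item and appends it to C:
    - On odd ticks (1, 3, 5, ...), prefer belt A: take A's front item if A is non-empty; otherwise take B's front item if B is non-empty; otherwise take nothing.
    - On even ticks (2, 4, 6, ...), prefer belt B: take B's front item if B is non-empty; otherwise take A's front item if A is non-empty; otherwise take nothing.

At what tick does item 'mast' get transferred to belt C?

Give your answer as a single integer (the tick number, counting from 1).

Answer: 1

Derivation:
Tick 1: prefer A, take mast from A; A=[reel,spool,drum,urn,hinge] B=[fin,grate,axle,shaft] C=[mast]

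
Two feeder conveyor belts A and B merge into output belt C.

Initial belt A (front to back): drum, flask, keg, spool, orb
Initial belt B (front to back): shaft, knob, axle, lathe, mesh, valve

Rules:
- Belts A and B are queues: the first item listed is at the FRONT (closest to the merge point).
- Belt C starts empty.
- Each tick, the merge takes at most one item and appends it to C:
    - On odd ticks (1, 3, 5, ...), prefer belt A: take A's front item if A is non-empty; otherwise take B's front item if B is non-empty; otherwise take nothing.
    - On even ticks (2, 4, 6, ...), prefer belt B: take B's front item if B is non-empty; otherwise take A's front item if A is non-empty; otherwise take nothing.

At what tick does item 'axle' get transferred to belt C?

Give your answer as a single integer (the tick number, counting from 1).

Answer: 6

Derivation:
Tick 1: prefer A, take drum from A; A=[flask,keg,spool,orb] B=[shaft,knob,axle,lathe,mesh,valve] C=[drum]
Tick 2: prefer B, take shaft from B; A=[flask,keg,spool,orb] B=[knob,axle,lathe,mesh,valve] C=[drum,shaft]
Tick 3: prefer A, take flask from A; A=[keg,spool,orb] B=[knob,axle,lathe,mesh,valve] C=[drum,shaft,flask]
Tick 4: prefer B, take knob from B; A=[keg,spool,orb] B=[axle,lathe,mesh,valve] C=[drum,shaft,flask,knob]
Tick 5: prefer A, take keg from A; A=[spool,orb] B=[axle,lathe,mesh,valve] C=[drum,shaft,flask,knob,keg]
Tick 6: prefer B, take axle from B; A=[spool,orb] B=[lathe,mesh,valve] C=[drum,shaft,flask,knob,keg,axle]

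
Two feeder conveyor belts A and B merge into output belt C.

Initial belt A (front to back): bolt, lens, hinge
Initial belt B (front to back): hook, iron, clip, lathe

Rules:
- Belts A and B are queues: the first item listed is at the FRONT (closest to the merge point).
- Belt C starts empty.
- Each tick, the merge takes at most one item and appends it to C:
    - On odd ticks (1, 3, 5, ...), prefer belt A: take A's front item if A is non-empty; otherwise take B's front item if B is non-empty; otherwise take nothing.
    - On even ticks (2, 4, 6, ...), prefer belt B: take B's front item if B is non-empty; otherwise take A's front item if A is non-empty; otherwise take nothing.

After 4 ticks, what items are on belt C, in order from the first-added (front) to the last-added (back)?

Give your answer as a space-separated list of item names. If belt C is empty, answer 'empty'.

Answer: bolt hook lens iron

Derivation:
Tick 1: prefer A, take bolt from A; A=[lens,hinge] B=[hook,iron,clip,lathe] C=[bolt]
Tick 2: prefer B, take hook from B; A=[lens,hinge] B=[iron,clip,lathe] C=[bolt,hook]
Tick 3: prefer A, take lens from A; A=[hinge] B=[iron,clip,lathe] C=[bolt,hook,lens]
Tick 4: prefer B, take iron from B; A=[hinge] B=[clip,lathe] C=[bolt,hook,lens,iron]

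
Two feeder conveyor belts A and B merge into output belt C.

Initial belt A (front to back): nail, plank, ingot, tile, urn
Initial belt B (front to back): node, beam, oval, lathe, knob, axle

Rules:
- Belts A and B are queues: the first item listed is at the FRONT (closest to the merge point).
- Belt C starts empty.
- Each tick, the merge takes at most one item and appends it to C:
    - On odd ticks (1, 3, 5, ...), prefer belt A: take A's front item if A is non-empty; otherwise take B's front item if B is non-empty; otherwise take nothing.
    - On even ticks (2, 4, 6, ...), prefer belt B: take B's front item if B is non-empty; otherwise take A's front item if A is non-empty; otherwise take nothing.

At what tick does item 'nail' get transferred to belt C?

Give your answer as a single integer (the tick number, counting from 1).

Tick 1: prefer A, take nail from A; A=[plank,ingot,tile,urn] B=[node,beam,oval,lathe,knob,axle] C=[nail]

Answer: 1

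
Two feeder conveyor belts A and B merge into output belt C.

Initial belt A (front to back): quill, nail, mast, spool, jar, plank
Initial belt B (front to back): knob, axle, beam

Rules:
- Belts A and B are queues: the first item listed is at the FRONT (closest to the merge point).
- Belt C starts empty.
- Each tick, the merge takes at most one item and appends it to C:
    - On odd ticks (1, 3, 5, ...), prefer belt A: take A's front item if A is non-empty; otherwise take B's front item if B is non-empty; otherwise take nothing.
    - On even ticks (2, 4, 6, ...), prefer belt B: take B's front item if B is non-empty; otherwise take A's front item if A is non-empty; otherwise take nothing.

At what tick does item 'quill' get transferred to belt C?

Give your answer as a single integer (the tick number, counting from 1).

Answer: 1

Derivation:
Tick 1: prefer A, take quill from A; A=[nail,mast,spool,jar,plank] B=[knob,axle,beam] C=[quill]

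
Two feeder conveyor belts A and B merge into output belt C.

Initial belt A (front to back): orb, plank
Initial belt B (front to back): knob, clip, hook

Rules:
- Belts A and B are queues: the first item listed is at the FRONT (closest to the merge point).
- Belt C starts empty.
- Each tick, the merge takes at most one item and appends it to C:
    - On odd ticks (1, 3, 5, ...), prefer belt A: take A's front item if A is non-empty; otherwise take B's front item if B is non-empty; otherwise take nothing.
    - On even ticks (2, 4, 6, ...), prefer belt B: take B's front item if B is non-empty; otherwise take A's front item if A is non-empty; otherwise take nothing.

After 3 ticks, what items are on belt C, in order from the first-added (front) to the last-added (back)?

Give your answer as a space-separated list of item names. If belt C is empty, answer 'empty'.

Answer: orb knob plank

Derivation:
Tick 1: prefer A, take orb from A; A=[plank] B=[knob,clip,hook] C=[orb]
Tick 2: prefer B, take knob from B; A=[plank] B=[clip,hook] C=[orb,knob]
Tick 3: prefer A, take plank from A; A=[-] B=[clip,hook] C=[orb,knob,plank]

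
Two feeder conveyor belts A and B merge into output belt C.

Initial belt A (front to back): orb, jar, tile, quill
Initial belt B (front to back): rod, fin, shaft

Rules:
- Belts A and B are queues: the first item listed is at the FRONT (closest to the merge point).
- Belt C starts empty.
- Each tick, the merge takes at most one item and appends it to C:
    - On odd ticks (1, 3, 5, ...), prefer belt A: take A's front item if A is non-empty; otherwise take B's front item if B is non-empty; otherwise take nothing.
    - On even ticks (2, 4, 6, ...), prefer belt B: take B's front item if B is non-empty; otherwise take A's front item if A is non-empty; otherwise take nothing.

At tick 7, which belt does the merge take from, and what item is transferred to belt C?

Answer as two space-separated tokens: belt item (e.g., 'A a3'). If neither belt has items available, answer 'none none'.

Answer: A quill

Derivation:
Tick 1: prefer A, take orb from A; A=[jar,tile,quill] B=[rod,fin,shaft] C=[orb]
Tick 2: prefer B, take rod from B; A=[jar,tile,quill] B=[fin,shaft] C=[orb,rod]
Tick 3: prefer A, take jar from A; A=[tile,quill] B=[fin,shaft] C=[orb,rod,jar]
Tick 4: prefer B, take fin from B; A=[tile,quill] B=[shaft] C=[orb,rod,jar,fin]
Tick 5: prefer A, take tile from A; A=[quill] B=[shaft] C=[orb,rod,jar,fin,tile]
Tick 6: prefer B, take shaft from B; A=[quill] B=[-] C=[orb,rod,jar,fin,tile,shaft]
Tick 7: prefer A, take quill from A; A=[-] B=[-] C=[orb,rod,jar,fin,tile,shaft,quill]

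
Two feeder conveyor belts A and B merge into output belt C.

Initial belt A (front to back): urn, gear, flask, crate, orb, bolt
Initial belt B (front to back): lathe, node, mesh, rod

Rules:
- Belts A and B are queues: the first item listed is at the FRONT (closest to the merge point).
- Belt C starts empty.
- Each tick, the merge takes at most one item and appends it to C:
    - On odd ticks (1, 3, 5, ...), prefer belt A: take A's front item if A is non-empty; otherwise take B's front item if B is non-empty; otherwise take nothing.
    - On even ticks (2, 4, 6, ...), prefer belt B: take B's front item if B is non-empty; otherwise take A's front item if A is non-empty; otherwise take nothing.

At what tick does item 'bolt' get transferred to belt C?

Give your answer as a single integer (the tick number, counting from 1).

Tick 1: prefer A, take urn from A; A=[gear,flask,crate,orb,bolt] B=[lathe,node,mesh,rod] C=[urn]
Tick 2: prefer B, take lathe from B; A=[gear,flask,crate,orb,bolt] B=[node,mesh,rod] C=[urn,lathe]
Tick 3: prefer A, take gear from A; A=[flask,crate,orb,bolt] B=[node,mesh,rod] C=[urn,lathe,gear]
Tick 4: prefer B, take node from B; A=[flask,crate,orb,bolt] B=[mesh,rod] C=[urn,lathe,gear,node]
Tick 5: prefer A, take flask from A; A=[crate,orb,bolt] B=[mesh,rod] C=[urn,lathe,gear,node,flask]
Tick 6: prefer B, take mesh from B; A=[crate,orb,bolt] B=[rod] C=[urn,lathe,gear,node,flask,mesh]
Tick 7: prefer A, take crate from A; A=[orb,bolt] B=[rod] C=[urn,lathe,gear,node,flask,mesh,crate]
Tick 8: prefer B, take rod from B; A=[orb,bolt] B=[-] C=[urn,lathe,gear,node,flask,mesh,crate,rod]
Tick 9: prefer A, take orb from A; A=[bolt] B=[-] C=[urn,lathe,gear,node,flask,mesh,crate,rod,orb]
Tick 10: prefer B, take bolt from A; A=[-] B=[-] C=[urn,lathe,gear,node,flask,mesh,crate,rod,orb,bolt]

Answer: 10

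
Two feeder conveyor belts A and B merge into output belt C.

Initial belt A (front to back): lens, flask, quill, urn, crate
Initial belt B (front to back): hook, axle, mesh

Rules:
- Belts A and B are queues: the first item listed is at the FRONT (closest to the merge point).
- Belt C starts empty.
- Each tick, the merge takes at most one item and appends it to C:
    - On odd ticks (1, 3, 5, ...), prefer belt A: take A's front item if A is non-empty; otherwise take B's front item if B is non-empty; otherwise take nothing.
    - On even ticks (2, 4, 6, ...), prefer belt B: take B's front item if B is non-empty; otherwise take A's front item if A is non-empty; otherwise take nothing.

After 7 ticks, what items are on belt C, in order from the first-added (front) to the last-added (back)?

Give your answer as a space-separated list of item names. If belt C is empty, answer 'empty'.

Tick 1: prefer A, take lens from A; A=[flask,quill,urn,crate] B=[hook,axle,mesh] C=[lens]
Tick 2: prefer B, take hook from B; A=[flask,quill,urn,crate] B=[axle,mesh] C=[lens,hook]
Tick 3: prefer A, take flask from A; A=[quill,urn,crate] B=[axle,mesh] C=[lens,hook,flask]
Tick 4: prefer B, take axle from B; A=[quill,urn,crate] B=[mesh] C=[lens,hook,flask,axle]
Tick 5: prefer A, take quill from A; A=[urn,crate] B=[mesh] C=[lens,hook,flask,axle,quill]
Tick 6: prefer B, take mesh from B; A=[urn,crate] B=[-] C=[lens,hook,flask,axle,quill,mesh]
Tick 7: prefer A, take urn from A; A=[crate] B=[-] C=[lens,hook,flask,axle,quill,mesh,urn]

Answer: lens hook flask axle quill mesh urn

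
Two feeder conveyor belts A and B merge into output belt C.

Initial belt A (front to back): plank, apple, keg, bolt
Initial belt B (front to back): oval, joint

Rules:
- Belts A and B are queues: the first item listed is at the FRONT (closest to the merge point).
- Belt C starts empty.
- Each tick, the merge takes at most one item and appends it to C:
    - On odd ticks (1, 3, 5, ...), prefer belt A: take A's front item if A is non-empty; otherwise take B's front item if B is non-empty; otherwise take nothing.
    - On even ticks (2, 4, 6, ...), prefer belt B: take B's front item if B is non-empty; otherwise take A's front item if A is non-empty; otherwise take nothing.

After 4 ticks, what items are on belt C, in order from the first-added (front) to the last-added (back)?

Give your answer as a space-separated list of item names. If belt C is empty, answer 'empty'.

Tick 1: prefer A, take plank from A; A=[apple,keg,bolt] B=[oval,joint] C=[plank]
Tick 2: prefer B, take oval from B; A=[apple,keg,bolt] B=[joint] C=[plank,oval]
Tick 3: prefer A, take apple from A; A=[keg,bolt] B=[joint] C=[plank,oval,apple]
Tick 4: prefer B, take joint from B; A=[keg,bolt] B=[-] C=[plank,oval,apple,joint]

Answer: plank oval apple joint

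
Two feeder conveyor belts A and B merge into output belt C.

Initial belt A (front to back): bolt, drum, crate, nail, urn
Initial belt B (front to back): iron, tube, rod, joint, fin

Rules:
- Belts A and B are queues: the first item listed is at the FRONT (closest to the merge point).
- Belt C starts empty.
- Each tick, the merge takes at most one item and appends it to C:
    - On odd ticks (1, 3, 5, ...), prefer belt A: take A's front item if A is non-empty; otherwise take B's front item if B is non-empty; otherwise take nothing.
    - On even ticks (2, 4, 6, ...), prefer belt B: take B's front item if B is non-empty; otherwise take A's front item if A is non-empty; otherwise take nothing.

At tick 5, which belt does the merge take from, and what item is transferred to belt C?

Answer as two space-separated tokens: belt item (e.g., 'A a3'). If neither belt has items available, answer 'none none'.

Answer: A crate

Derivation:
Tick 1: prefer A, take bolt from A; A=[drum,crate,nail,urn] B=[iron,tube,rod,joint,fin] C=[bolt]
Tick 2: prefer B, take iron from B; A=[drum,crate,nail,urn] B=[tube,rod,joint,fin] C=[bolt,iron]
Tick 3: prefer A, take drum from A; A=[crate,nail,urn] B=[tube,rod,joint,fin] C=[bolt,iron,drum]
Tick 4: prefer B, take tube from B; A=[crate,nail,urn] B=[rod,joint,fin] C=[bolt,iron,drum,tube]
Tick 5: prefer A, take crate from A; A=[nail,urn] B=[rod,joint,fin] C=[bolt,iron,drum,tube,crate]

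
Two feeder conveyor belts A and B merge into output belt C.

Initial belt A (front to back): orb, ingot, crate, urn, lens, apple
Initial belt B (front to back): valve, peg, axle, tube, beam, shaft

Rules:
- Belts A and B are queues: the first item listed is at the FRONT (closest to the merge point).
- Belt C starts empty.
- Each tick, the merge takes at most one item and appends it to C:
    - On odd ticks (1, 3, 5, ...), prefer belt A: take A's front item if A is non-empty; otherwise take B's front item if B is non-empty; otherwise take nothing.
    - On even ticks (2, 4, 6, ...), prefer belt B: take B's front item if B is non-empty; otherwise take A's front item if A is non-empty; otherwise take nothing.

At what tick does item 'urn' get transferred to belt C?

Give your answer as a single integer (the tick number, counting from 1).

Tick 1: prefer A, take orb from A; A=[ingot,crate,urn,lens,apple] B=[valve,peg,axle,tube,beam,shaft] C=[orb]
Tick 2: prefer B, take valve from B; A=[ingot,crate,urn,lens,apple] B=[peg,axle,tube,beam,shaft] C=[orb,valve]
Tick 3: prefer A, take ingot from A; A=[crate,urn,lens,apple] B=[peg,axle,tube,beam,shaft] C=[orb,valve,ingot]
Tick 4: prefer B, take peg from B; A=[crate,urn,lens,apple] B=[axle,tube,beam,shaft] C=[orb,valve,ingot,peg]
Tick 5: prefer A, take crate from A; A=[urn,lens,apple] B=[axle,tube,beam,shaft] C=[orb,valve,ingot,peg,crate]
Tick 6: prefer B, take axle from B; A=[urn,lens,apple] B=[tube,beam,shaft] C=[orb,valve,ingot,peg,crate,axle]
Tick 7: prefer A, take urn from A; A=[lens,apple] B=[tube,beam,shaft] C=[orb,valve,ingot,peg,crate,axle,urn]

Answer: 7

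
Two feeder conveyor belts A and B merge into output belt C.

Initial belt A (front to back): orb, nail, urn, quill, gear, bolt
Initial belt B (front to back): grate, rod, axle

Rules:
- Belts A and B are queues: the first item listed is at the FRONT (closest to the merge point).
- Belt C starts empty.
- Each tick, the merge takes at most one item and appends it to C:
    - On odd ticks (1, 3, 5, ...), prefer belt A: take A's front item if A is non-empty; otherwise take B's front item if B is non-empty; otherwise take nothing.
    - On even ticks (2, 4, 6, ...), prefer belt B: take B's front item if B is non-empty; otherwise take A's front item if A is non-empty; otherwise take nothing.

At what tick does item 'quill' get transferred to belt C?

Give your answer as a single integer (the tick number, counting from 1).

Tick 1: prefer A, take orb from A; A=[nail,urn,quill,gear,bolt] B=[grate,rod,axle] C=[orb]
Tick 2: prefer B, take grate from B; A=[nail,urn,quill,gear,bolt] B=[rod,axle] C=[orb,grate]
Tick 3: prefer A, take nail from A; A=[urn,quill,gear,bolt] B=[rod,axle] C=[orb,grate,nail]
Tick 4: prefer B, take rod from B; A=[urn,quill,gear,bolt] B=[axle] C=[orb,grate,nail,rod]
Tick 5: prefer A, take urn from A; A=[quill,gear,bolt] B=[axle] C=[orb,grate,nail,rod,urn]
Tick 6: prefer B, take axle from B; A=[quill,gear,bolt] B=[-] C=[orb,grate,nail,rod,urn,axle]
Tick 7: prefer A, take quill from A; A=[gear,bolt] B=[-] C=[orb,grate,nail,rod,urn,axle,quill]

Answer: 7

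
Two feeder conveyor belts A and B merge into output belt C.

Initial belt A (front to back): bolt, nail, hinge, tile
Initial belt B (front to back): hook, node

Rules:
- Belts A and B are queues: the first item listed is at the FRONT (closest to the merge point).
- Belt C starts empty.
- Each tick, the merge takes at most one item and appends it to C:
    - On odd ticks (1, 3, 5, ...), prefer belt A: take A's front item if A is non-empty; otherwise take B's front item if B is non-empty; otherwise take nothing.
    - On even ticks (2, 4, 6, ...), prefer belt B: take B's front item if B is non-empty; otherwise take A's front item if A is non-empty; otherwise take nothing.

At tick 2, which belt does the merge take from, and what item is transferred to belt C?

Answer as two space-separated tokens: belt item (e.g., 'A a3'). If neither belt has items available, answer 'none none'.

Answer: B hook

Derivation:
Tick 1: prefer A, take bolt from A; A=[nail,hinge,tile] B=[hook,node] C=[bolt]
Tick 2: prefer B, take hook from B; A=[nail,hinge,tile] B=[node] C=[bolt,hook]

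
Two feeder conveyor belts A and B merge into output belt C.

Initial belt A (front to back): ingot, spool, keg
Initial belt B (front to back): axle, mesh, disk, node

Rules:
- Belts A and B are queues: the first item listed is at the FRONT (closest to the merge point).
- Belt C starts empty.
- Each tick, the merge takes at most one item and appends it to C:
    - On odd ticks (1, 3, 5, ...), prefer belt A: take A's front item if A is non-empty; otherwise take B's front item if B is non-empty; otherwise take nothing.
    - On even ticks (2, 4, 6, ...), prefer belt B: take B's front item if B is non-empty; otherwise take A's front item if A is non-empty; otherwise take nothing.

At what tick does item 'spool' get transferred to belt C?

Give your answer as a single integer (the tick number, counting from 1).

Answer: 3

Derivation:
Tick 1: prefer A, take ingot from A; A=[spool,keg] B=[axle,mesh,disk,node] C=[ingot]
Tick 2: prefer B, take axle from B; A=[spool,keg] B=[mesh,disk,node] C=[ingot,axle]
Tick 3: prefer A, take spool from A; A=[keg] B=[mesh,disk,node] C=[ingot,axle,spool]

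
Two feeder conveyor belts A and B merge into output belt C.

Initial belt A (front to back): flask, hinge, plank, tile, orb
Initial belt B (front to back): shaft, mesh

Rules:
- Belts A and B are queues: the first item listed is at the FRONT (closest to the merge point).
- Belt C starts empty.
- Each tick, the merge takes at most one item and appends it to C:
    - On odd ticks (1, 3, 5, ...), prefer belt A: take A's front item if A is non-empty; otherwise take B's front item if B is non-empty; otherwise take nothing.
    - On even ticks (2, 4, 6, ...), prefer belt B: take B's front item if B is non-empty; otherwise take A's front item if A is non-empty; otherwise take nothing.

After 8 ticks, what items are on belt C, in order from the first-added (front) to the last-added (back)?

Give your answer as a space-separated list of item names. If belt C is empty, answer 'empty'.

Tick 1: prefer A, take flask from A; A=[hinge,plank,tile,orb] B=[shaft,mesh] C=[flask]
Tick 2: prefer B, take shaft from B; A=[hinge,plank,tile,orb] B=[mesh] C=[flask,shaft]
Tick 3: prefer A, take hinge from A; A=[plank,tile,orb] B=[mesh] C=[flask,shaft,hinge]
Tick 4: prefer B, take mesh from B; A=[plank,tile,orb] B=[-] C=[flask,shaft,hinge,mesh]
Tick 5: prefer A, take plank from A; A=[tile,orb] B=[-] C=[flask,shaft,hinge,mesh,plank]
Tick 6: prefer B, take tile from A; A=[orb] B=[-] C=[flask,shaft,hinge,mesh,plank,tile]
Tick 7: prefer A, take orb from A; A=[-] B=[-] C=[flask,shaft,hinge,mesh,plank,tile,orb]
Tick 8: prefer B, both empty, nothing taken; A=[-] B=[-] C=[flask,shaft,hinge,mesh,plank,tile,orb]

Answer: flask shaft hinge mesh plank tile orb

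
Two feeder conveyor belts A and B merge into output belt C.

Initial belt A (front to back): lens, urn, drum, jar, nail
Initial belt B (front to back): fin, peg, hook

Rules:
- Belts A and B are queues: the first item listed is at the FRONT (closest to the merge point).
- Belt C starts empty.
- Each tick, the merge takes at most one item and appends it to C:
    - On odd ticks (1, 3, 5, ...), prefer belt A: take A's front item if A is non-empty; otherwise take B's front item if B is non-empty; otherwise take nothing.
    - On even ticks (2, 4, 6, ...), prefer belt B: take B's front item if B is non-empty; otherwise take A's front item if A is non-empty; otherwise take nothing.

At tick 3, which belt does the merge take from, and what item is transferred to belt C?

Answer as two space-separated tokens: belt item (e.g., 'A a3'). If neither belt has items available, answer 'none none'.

Tick 1: prefer A, take lens from A; A=[urn,drum,jar,nail] B=[fin,peg,hook] C=[lens]
Tick 2: prefer B, take fin from B; A=[urn,drum,jar,nail] B=[peg,hook] C=[lens,fin]
Tick 3: prefer A, take urn from A; A=[drum,jar,nail] B=[peg,hook] C=[lens,fin,urn]

Answer: A urn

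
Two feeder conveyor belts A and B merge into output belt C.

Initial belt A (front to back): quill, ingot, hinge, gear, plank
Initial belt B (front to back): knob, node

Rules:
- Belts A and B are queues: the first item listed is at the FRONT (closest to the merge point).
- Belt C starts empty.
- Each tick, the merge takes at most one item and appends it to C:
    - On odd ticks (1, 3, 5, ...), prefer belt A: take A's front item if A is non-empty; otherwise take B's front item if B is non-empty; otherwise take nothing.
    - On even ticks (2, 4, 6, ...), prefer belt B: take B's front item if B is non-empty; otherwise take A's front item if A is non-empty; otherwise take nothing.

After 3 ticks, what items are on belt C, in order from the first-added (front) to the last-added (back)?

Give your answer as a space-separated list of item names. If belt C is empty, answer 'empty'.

Tick 1: prefer A, take quill from A; A=[ingot,hinge,gear,plank] B=[knob,node] C=[quill]
Tick 2: prefer B, take knob from B; A=[ingot,hinge,gear,plank] B=[node] C=[quill,knob]
Tick 3: prefer A, take ingot from A; A=[hinge,gear,plank] B=[node] C=[quill,knob,ingot]

Answer: quill knob ingot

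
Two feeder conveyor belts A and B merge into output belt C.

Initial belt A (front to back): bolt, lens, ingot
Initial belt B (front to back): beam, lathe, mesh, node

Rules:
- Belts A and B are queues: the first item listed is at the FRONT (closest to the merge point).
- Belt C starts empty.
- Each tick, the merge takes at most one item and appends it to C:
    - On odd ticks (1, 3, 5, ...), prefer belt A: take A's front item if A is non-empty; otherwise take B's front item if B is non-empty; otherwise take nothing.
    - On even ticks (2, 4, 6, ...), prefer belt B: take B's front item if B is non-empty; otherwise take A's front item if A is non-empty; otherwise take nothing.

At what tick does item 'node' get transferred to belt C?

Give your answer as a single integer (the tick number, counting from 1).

Tick 1: prefer A, take bolt from A; A=[lens,ingot] B=[beam,lathe,mesh,node] C=[bolt]
Tick 2: prefer B, take beam from B; A=[lens,ingot] B=[lathe,mesh,node] C=[bolt,beam]
Tick 3: prefer A, take lens from A; A=[ingot] B=[lathe,mesh,node] C=[bolt,beam,lens]
Tick 4: prefer B, take lathe from B; A=[ingot] B=[mesh,node] C=[bolt,beam,lens,lathe]
Tick 5: prefer A, take ingot from A; A=[-] B=[mesh,node] C=[bolt,beam,lens,lathe,ingot]
Tick 6: prefer B, take mesh from B; A=[-] B=[node] C=[bolt,beam,lens,lathe,ingot,mesh]
Tick 7: prefer A, take node from B; A=[-] B=[-] C=[bolt,beam,lens,lathe,ingot,mesh,node]

Answer: 7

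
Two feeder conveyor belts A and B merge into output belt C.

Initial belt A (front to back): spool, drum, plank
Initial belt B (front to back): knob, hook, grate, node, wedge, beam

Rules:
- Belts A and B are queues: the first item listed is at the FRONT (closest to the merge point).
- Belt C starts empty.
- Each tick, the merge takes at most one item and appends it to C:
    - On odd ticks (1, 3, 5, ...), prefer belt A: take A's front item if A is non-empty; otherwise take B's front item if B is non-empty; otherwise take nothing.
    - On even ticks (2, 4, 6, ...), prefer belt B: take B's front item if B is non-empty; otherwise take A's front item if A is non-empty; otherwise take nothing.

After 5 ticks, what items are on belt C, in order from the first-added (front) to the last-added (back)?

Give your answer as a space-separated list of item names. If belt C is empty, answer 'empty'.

Tick 1: prefer A, take spool from A; A=[drum,plank] B=[knob,hook,grate,node,wedge,beam] C=[spool]
Tick 2: prefer B, take knob from B; A=[drum,plank] B=[hook,grate,node,wedge,beam] C=[spool,knob]
Tick 3: prefer A, take drum from A; A=[plank] B=[hook,grate,node,wedge,beam] C=[spool,knob,drum]
Tick 4: prefer B, take hook from B; A=[plank] B=[grate,node,wedge,beam] C=[spool,knob,drum,hook]
Tick 5: prefer A, take plank from A; A=[-] B=[grate,node,wedge,beam] C=[spool,knob,drum,hook,plank]

Answer: spool knob drum hook plank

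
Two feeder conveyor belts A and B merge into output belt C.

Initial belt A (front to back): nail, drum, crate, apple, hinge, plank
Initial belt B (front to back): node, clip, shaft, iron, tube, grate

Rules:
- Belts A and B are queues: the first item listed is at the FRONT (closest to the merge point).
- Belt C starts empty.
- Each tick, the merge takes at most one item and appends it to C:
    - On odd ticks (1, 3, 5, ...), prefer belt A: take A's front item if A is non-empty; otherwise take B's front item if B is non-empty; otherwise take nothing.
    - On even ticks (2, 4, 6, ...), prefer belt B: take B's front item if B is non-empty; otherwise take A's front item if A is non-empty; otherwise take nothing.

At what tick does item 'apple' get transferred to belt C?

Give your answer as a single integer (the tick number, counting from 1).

Answer: 7

Derivation:
Tick 1: prefer A, take nail from A; A=[drum,crate,apple,hinge,plank] B=[node,clip,shaft,iron,tube,grate] C=[nail]
Tick 2: prefer B, take node from B; A=[drum,crate,apple,hinge,plank] B=[clip,shaft,iron,tube,grate] C=[nail,node]
Tick 3: prefer A, take drum from A; A=[crate,apple,hinge,plank] B=[clip,shaft,iron,tube,grate] C=[nail,node,drum]
Tick 4: prefer B, take clip from B; A=[crate,apple,hinge,plank] B=[shaft,iron,tube,grate] C=[nail,node,drum,clip]
Tick 5: prefer A, take crate from A; A=[apple,hinge,plank] B=[shaft,iron,tube,grate] C=[nail,node,drum,clip,crate]
Tick 6: prefer B, take shaft from B; A=[apple,hinge,plank] B=[iron,tube,grate] C=[nail,node,drum,clip,crate,shaft]
Tick 7: prefer A, take apple from A; A=[hinge,plank] B=[iron,tube,grate] C=[nail,node,drum,clip,crate,shaft,apple]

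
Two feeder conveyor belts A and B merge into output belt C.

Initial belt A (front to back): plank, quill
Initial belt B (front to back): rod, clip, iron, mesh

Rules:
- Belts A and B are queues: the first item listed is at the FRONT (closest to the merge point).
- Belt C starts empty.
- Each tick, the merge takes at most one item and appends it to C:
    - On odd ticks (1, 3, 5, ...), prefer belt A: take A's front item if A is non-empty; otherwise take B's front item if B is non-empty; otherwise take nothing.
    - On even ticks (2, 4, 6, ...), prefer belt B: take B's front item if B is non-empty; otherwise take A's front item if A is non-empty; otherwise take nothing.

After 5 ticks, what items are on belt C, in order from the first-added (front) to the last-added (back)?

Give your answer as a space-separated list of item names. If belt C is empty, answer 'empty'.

Answer: plank rod quill clip iron

Derivation:
Tick 1: prefer A, take plank from A; A=[quill] B=[rod,clip,iron,mesh] C=[plank]
Tick 2: prefer B, take rod from B; A=[quill] B=[clip,iron,mesh] C=[plank,rod]
Tick 3: prefer A, take quill from A; A=[-] B=[clip,iron,mesh] C=[plank,rod,quill]
Tick 4: prefer B, take clip from B; A=[-] B=[iron,mesh] C=[plank,rod,quill,clip]
Tick 5: prefer A, take iron from B; A=[-] B=[mesh] C=[plank,rod,quill,clip,iron]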